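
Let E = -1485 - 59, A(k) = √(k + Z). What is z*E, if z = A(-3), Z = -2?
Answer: -1544*I*√5 ≈ -3452.5*I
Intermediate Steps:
A(k) = √(-2 + k) (A(k) = √(k - 2) = √(-2 + k))
E = -1544
z = I*√5 (z = √(-2 - 3) = √(-5) = I*√5 ≈ 2.2361*I)
z*E = (I*√5)*(-1544) = -1544*I*√5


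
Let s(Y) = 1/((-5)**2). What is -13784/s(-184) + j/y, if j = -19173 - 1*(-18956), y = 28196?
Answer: -1388048831/4028 ≈ -3.4460e+5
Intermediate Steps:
s(Y) = 1/25
j = -217 (j = -19173 + 18956 = -217)
-13784/s(-184) + j/y = -13784/1/25 - 217/28196 = -13784*25 - 217*1/28196 = -344600 - 31/4028 = -1388048831/4028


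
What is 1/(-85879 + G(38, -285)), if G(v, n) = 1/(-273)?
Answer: -273/23444968 ≈ -1.1644e-5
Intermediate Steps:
G(v, n) = -1/273
1/(-85879 + G(38, -285)) = 1/(-85879 - 1/273) = 1/(-23444968/273) = -273/23444968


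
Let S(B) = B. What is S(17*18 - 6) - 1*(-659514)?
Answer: 659814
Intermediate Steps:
S(17*18 - 6) - 1*(-659514) = (17*18 - 6) - 1*(-659514) = (306 - 6) + 659514 = 300 + 659514 = 659814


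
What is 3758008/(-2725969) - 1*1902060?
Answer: -5184960354148/2725969 ≈ -1.9021e+6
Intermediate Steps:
3758008/(-2725969) - 1*1902060 = 3758008*(-1/2725969) - 1902060 = -3758008/2725969 - 1902060 = -5184960354148/2725969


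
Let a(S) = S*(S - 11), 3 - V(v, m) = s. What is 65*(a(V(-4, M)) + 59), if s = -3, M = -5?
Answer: 1885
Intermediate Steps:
V(v, m) = 6 (V(v, m) = 3 - 1*(-3) = 3 + 3 = 6)
a(S) = S*(-11 + S)
65*(a(V(-4, M)) + 59) = 65*(6*(-11 + 6) + 59) = 65*(6*(-5) + 59) = 65*(-30 + 59) = 65*29 = 1885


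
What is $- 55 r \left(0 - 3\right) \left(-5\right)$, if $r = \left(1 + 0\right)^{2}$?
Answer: $-825$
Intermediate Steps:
$r = 1$ ($r = 1^{2} = 1$)
$- 55 r \left(0 - 3\right) \left(-5\right) = \left(-55\right) 1 \left(0 - 3\right) \left(-5\right) = - 55 \left(\left(-3\right) \left(-5\right)\right) = \left(-55\right) 15 = -825$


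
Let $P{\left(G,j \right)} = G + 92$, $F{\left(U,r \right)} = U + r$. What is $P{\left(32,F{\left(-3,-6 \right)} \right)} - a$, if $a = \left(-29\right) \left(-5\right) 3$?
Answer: $-311$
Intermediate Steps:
$P{\left(G,j \right)} = 92 + G$
$a = 435$ ($a = 145 \cdot 3 = 435$)
$P{\left(32,F{\left(-3,-6 \right)} \right)} - a = \left(92 + 32\right) - 435 = 124 - 435 = -311$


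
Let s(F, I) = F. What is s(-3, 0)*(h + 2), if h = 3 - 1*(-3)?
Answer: -24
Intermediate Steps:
h = 6 (h = 3 + 3 = 6)
s(-3, 0)*(h + 2) = -3*(6 + 2) = -3*8 = -24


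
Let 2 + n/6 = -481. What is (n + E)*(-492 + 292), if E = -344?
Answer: 648400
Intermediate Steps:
n = -2898 (n = -12 + 6*(-481) = -12 - 2886 = -2898)
(n + E)*(-492 + 292) = (-2898 - 344)*(-492 + 292) = -3242*(-200) = 648400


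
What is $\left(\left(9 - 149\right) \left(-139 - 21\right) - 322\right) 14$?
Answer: $309092$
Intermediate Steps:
$\left(\left(9 - 149\right) \left(-139 - 21\right) - 322\right) 14 = \left(\left(-140\right) \left(-160\right) - 322\right) 14 = \left(22400 - 322\right) 14 = 22078 \cdot 14 = 309092$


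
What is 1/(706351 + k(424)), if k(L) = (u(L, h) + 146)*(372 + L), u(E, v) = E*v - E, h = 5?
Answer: 1/2172583 ≈ 4.6028e-7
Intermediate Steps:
u(E, v) = -E + E*v
k(L) = (146 + 4*L)*(372 + L) (k(L) = (L*(-1 + 5) + 146)*(372 + L) = (L*4 + 146)*(372 + L) = (4*L + 146)*(372 + L) = (146 + 4*L)*(372 + L))
1/(706351 + k(424)) = 1/(706351 + (54312 + 4*424² + 1634*424)) = 1/(706351 + (54312 + 4*179776 + 692816)) = 1/(706351 + (54312 + 719104 + 692816)) = 1/(706351 + 1466232) = 1/2172583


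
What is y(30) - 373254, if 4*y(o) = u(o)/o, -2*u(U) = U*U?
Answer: -1493031/4 ≈ -3.7326e+5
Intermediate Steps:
u(U) = -U**2/2 (u(U) = -U*U/2 = -U**2/2)
y(o) = -o/8 (y(o) = ((-o**2/2)/o)/4 = (-o/2)/4 = -o/8)
y(30) - 373254 = -1/8*30 - 373254 = -15/4 - 373254 = -1493031/4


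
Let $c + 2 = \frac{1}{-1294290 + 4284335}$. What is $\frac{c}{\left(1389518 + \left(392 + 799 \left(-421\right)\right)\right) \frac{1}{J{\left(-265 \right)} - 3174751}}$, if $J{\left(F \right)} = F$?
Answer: $\frac{6328959418808}{1050035032965} \approx 6.0274$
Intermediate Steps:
$c = - \frac{5980089}{2990045}$ ($c = -2 + \frac{1}{-1294290 + 4284335} = -2 + \frac{1}{2990045} = - \frac{5980089}{2990045} \approx -2.0$)
$\frac{c}{\left(1389518 + \left(392 + 799 \left(-421\right)\right)\right) \frac{1}{J{\left(-265 \right)} - 3174751}} = - \frac{5980089}{2990045 \frac{1389518 + \left(392 + 799 \left(-421\right)\right)}{-265 - 3174751}} = - \frac{5980089}{2990045 \frac{1389518 + \left(392 - 336379\right)}{-3175016}} = - \frac{5980089}{2990045 \left(1389518 - 335987\right) \left(- \frac{1}{3175016}\right)} = - \frac{5980089}{2990045 \cdot 1053531 \left(- \frac{1}{3175016}\right)} = - \frac{5980089}{2990045 \left(- \frac{1053531}{3175016}\right)} = \left(- \frac{5980089}{2990045}\right) \left(- \frac{3175016}{1053531}\right) = \frac{6328959418808}{1050035032965}$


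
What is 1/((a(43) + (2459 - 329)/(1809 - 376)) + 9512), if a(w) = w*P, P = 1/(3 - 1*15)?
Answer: 17196/163532293 ≈ 0.00010515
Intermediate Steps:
P = -1/12 (P = 1/(3 - 15) = 1/(-12) = -1/12 ≈ -0.083333)
a(w) = -w/12 (a(w) = w*(-1/12) = -w/12)
1/((a(43) + (2459 - 329)/(1809 - 376)) + 9512) = 1/((-1/12*43 + (2459 - 329)/(1809 - 376)) + 9512) = 1/((-43/12 + 2130/1433) + 9512) = 1/(-36059/17196 + 9512) = 1/(163532293/17196) = 17196/163532293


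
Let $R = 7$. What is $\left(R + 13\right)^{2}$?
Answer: $400$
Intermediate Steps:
$\left(R + 13\right)^{2} = \left(7 + 13\right)^{2} = 20^{2} = 400$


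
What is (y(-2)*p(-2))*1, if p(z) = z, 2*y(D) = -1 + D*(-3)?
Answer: -5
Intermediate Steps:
y(D) = -1/2 - 3*D/2 (y(D) = (-1 + D*(-3))/2 = (-1 - 3*D)/2 = -1/2 - 3*D/2)
(y(-2)*p(-2))*1 = ((-1/2 - 3/2*(-2))*(-2))*1 = ((-1/2 + 3)*(-2))*1 = ((5/2)*(-2))*1 = -5*1 = -5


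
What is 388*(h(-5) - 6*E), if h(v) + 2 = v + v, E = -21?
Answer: 44232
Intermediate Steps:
h(v) = -2 + 2*v (h(v) = -2 + (v + v) = -2 + 2*v)
388*(h(-5) - 6*E) = 388*((-2 + 2*(-5)) - 6*(-21)) = 388*((-2 - 10) + 126) = 388*(-12 + 126) = 388*114 = 44232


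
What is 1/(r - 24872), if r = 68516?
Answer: 1/43644 ≈ 2.2913e-5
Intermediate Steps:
1/(r - 24872) = 1/(68516 - 24872) = 1/43644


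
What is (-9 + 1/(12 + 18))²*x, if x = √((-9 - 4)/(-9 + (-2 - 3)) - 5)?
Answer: 72361*I*√798/12600 ≈ 162.23*I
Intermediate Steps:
x = I*√798/14 (x = √(-13/(-9 - 5) - 5) = √(-13/(-14) - 5) = √(-13*(-1/14) - 5) = √(13/14 - 5) = √(-57/14) = I*√798/14 ≈ 2.0178*I)
(-9 + 1/(12 + 18))²*x = (-9 + 1/(12 + 18))²*(I*√798/14) = (-9 + 1/30)²*(I*√798/14) = (-269/30)²*(I*√798/14) = 72361*(I*√798/14)/900 = 72361*I*√798/12600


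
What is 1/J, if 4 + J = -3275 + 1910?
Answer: -1/1369 ≈ -0.00073046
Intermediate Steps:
J = -1369 (J = -4 + (-3275 + 1910) = -4 - 1365 = -1369)
1/J = 1/(-1369) = -1/1369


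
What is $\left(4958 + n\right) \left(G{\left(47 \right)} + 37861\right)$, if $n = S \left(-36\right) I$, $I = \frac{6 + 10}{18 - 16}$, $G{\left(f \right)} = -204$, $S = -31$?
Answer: $522905102$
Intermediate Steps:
$I = 8$ ($I = \frac{16}{2} = 16 \cdot \frac{1}{2} = 8$)
$n = 8928$ ($n = \left(-31\right) \left(-36\right) 8 = 1116 \cdot 8 = 8928$)
$\left(4958 + n\right) \left(G{\left(47 \right)} + 37861\right) = \left(4958 + 8928\right) \left(-204 + 37861\right) = 13886 \cdot 37657 = 522905102$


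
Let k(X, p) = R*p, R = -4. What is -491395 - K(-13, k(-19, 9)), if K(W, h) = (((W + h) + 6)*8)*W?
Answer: -495867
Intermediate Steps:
k(X, p) = -4*p
K(W, h) = W*(48 + 8*W + 8*h) (K(W, h) = ((6 + W + h)*8)*W = (48 + 8*W + 8*h)*W = W*(48 + 8*W + 8*h))
-491395 - K(-13, k(-19, 9)) = -491395 - 8*(-13)*(6 - 13 - 4*9) = -491395 - 8*(-13)*(6 - 13 - 36) = -491395 - 8*(-13)*(-43) = -491395 - 1*4472 = -491395 - 4472 = -495867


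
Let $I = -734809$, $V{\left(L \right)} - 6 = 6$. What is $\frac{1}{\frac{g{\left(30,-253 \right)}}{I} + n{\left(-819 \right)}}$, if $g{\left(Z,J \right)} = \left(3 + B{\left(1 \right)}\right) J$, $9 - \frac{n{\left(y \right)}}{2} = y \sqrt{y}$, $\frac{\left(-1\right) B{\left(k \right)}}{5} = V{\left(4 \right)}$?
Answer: $\frac{3236133372023}{395493581479825683399} - \frac{294809569498626 i \sqrt{91}}{131831193826608561133} \approx 8.1825 \cdot 10^{-9} - 2.1333 \cdot 10^{-5} i$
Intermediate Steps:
$V{\left(L \right)} = 12$ ($V{\left(L \right)} = 6 + 6 = 12$)
$B{\left(k \right)} = -60$ ($B{\left(k \right)} = \left(-5\right) 12 = -60$)
$n{\left(y \right)} = 18 - 2 y^{\frac{3}{2}}$ ($n{\left(y \right)} = 18 - 2 y \sqrt{y} = 18 - 2 y^{\frac{3}{2}}$)
$g{\left(Z,J \right)} = - 57 J$ ($g{\left(Z,J \right)} = \left(3 - 60\right) J = - 57 J$)
$\frac{1}{\frac{g{\left(30,-253 \right)}}{I} + n{\left(-819 \right)}} = \frac{1}{\frac{\left(-57\right) \left(-253\right)}{-734809} + \left(18 - 2 \left(-819\right)^{\frac{3}{2}}\right)} = \frac{1}{14421 \left(- \frac{1}{734809}\right) + \left(18 - 2 \left(- 2457 i \sqrt{91}\right)\right)} = \frac{1}{- \frac{14421}{734809} + \left(18 + 4914 i \sqrt{91}\right)} = \frac{1}{\frac{13212141}{734809} + 4914 i \sqrt{91}}$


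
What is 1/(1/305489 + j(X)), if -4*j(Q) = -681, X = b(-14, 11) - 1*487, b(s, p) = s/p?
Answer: 1221956/208038013 ≈ 0.0058737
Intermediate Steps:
X = -5371/11 (X = -14/11 - 1*487 = -14*1/11 - 487 = -14/11 - 487 = -5371/11 ≈ -488.27)
j(Q) = 681/4 (j(Q) = -¼*(-681) = 681/4)
1/(1/305489 + j(X)) = 1/(1/305489 + 681/4) = 1/(208038013/1221956) = 1221956/208038013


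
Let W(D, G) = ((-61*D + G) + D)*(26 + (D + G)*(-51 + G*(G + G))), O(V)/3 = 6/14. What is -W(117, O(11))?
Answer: -94632103458/2401 ≈ -3.9414e+7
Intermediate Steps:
O(V) = 9/7 (O(V) = 3*(6/14) = 3*(6*(1/14)) = 3*(3/7) = 9/7)
W(D, G) = (26 + (-51 + 2*G**2)*(D + G))*(G - 60*D) (W(D, G) = ((G - 61*D) + D)*(26 + (D + G)*(-51 + G*(2*G))) = (G - 60*D)*(26 + (D + G)*(-51 + 2*G**2)) = (G - 60*D)*(26 + (-51 + 2*G**2)*(D + G)) = (26 + (-51 + 2*G**2)*(D + G))*(G - 60*D))
-W(117, O(11)) = -(-1560*117 - 51*(9/7)**2 + 2*(9/7)**4 + 26*(9/7) + 3060*117**2 - 120*117**2*(9/7)**2 - 118*117*(9/7)**3 + 3009*117*(9/7)) = -(-182520 - 51*81/49 + 2*(6561/2401) + 234/7 + 3060*13689 - 120*13689*81/49 - 118*117*729/343 + 3168477/7) = -(-182520 - 4131/49 + 13122/2401 + 234/7 + 41888340 - 133057080/49 - 10064574/343 + 3168477/7) = -1*94632103458/2401 = -94632103458/2401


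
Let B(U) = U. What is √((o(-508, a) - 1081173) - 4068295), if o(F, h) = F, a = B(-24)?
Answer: 2*I*√1287494 ≈ 2269.4*I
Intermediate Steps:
a = -24
√((o(-508, a) - 1081173) - 4068295) = √((-508 - 1081173) - 4068295) = √(-1081681 - 4068295) = √(-5149976) = 2*I*√1287494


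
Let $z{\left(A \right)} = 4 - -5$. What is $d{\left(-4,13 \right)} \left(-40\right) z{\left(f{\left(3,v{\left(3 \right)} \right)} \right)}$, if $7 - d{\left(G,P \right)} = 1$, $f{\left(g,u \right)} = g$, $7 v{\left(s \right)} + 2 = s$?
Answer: $-2160$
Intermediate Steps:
$v{\left(s \right)} = - \frac{2}{7} + \frac{s}{7}$
$d{\left(G,P \right)} = 6$ ($d{\left(G,P \right)} = 7 - 1 = 6$)
$z{\left(A \right)} = 9$ ($z{\left(A \right)} = 4 + 5 = 9$)
$d{\left(-4,13 \right)} \left(-40\right) z{\left(f{\left(3,v{\left(3 \right)} \right)} \right)} = 6 \left(-40\right) 9 = \left(-240\right) 9 = -2160$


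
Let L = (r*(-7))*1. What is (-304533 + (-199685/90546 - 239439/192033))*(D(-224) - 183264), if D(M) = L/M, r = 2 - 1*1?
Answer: 3450396275805282841019/61823360064 ≈ 5.5811e+10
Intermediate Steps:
r = 1 (r = 2 - 1 = 1)
L = -7 (L = (1*(-7))*1 = -7*1 = -7)
D(M) = -7/M
(-304533 + (-199685/90546 - 239439/192033))*(D(-224) - 183264) = (-304533 + (-199685/90546 - 239439/192033))*(-7/(-224) - 183264) = (-304533 + (-199685*1/90546 - 239439*1/192033))*(-7*(-1/224) - 183264) = (-304533 + (-199685/90546 - 79813/64011))*(1/32 - 183264) = (-304533 - 6669594811/1931980002)*(-5864447/32) = -588358335543877/1931980002*(-5864447/32) = 3450396275805282841019/61823360064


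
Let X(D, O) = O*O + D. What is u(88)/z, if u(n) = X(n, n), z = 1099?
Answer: 7832/1099 ≈ 7.1265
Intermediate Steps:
X(D, O) = D + O² (X(D, O) = O² + D = D + O²)
u(n) = n + n²
u(88)/z = (88*(1 + 88))/1099 = (88*89)*(1/1099) = 7832*(1/1099) = 7832/1099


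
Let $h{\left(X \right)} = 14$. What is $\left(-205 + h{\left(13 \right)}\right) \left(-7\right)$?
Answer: $1337$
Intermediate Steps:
$\left(-205 + h{\left(13 \right)}\right) \left(-7\right) = \left(-205 + 14\right) \left(-7\right) = \left(-191\right) \left(-7\right) = 1337$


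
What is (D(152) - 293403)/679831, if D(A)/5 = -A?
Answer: -294163/679831 ≈ -0.43270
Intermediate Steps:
D(A) = -5*A (D(A) = 5*(-A) = -5*A)
(D(152) - 293403)/679831 = (-5*152 - 293403)/679831 = (-760 - 293403)*(1/679831) = -294163*1/679831 = -294163/679831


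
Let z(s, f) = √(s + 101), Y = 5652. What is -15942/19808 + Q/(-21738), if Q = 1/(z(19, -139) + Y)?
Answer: -38439044247985/47760668721872 + √30/347210031096 ≈ -0.80483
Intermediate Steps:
z(s, f) = √(101 + s)
Q = 1/(5652 + 2*√30) (Q = 1/(√(101 + 19) + 5652) = 1/(√120 + 5652) = 1/(2*√30 + 5652) = 1/(5652 + 2*√30) ≈ 0.00017659)
-15942/19808 + Q/(-21738) = -15942/19808 + (471/2662082 - √30/15972492)/(-21738) = -15942*1/19808 + (471/2662082 - √30/15972492)*(-1/21738) = -7971/9904 + (-157/19289446172 + √30/347210031096) = -38439044247985/47760668721872 + √30/347210031096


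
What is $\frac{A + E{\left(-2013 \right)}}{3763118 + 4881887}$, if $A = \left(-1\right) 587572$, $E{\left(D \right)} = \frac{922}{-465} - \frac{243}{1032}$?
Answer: $- \frac{93988371953}{1382854999800} \approx -0.067967$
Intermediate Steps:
$E{\left(D \right)} = - \frac{354833}{159960}$ ($E{\left(D \right)} = 922 \left(- \frac{1}{465}\right) - \frac{81}{344} = - \frac{922}{465} - \frac{81}{344} = - \frac{354833}{159960}$)
$A = -587572$
$\frac{A + E{\left(-2013 \right)}}{3763118 + 4881887} = \frac{-587572 - \frac{354833}{159960}}{3763118 + 4881887} = - \frac{93988371953}{159960 \cdot 8645005} = \left(- \frac{93988371953}{159960}\right) \frac{1}{8645005} = - \frac{93988371953}{1382854999800}$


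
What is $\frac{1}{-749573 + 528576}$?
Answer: $- \frac{1}{220997} \approx -4.5249 \cdot 10^{-6}$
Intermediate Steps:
$\frac{1}{-749573 + 528576} = \frac{1}{-220997} = - \frac{1}{220997}$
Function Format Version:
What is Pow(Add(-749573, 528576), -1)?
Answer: Rational(-1, 220997) ≈ -4.5249e-6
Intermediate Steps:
Pow(Add(-749573, 528576), -1) = Pow(-220997, -1) = Rational(-1, 220997)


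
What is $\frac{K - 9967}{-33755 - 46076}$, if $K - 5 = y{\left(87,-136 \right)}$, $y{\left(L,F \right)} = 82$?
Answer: $\frac{9880}{79831} \approx 0.12376$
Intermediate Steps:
$K = 87$ ($K = 5 + 82 = 87$)
$\frac{K - 9967}{-33755 - 46076} = \frac{87 - 9967}{-33755 - 46076} = - \frac{9880}{-79831} = \left(-9880\right) \left(- \frac{1}{79831}\right) = \frac{9880}{79831}$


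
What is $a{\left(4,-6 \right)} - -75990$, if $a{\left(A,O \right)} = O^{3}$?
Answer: $75774$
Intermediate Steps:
$a{\left(4,-6 \right)} - -75990 = \left(-6\right)^{3} - -75990 = -216 + 75990 = 75774$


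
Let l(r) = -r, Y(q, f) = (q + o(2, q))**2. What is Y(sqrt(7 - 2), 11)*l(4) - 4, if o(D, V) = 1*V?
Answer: -84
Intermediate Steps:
o(D, V) = V
Y(q, f) = 4*q**2 (Y(q, f) = (q + q)**2 = (2*q)**2 = 4*q**2)
Y(sqrt(7 - 2), 11)*l(4) - 4 = (4*(sqrt(7 - 2))**2)*(-1*4) - 4 = (4*(sqrt(5))**2)*(-4) - 4 = (4*5)*(-4) - 4 = 20*(-4) - 4 = -80 - 4 = -84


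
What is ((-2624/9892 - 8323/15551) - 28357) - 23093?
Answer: -1978675487585/38457623 ≈ -51451.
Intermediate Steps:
((-2624/9892 - 8323/15551) - 28357) - 23093 = ((-2624*1/9892 - 8323*1/15551) - 28357) - 23093 = ((-656/2473 - 8323/15551) - 28357) - 23093 = (-30784235/38457623 - 28357) - 23093 = -1090573599646/38457623 - 23093 = -1978675487585/38457623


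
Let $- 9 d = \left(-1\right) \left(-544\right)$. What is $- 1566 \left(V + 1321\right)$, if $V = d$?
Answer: $-1974030$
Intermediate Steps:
$d = - \frac{544}{9}$ ($d = - \frac{\left(-1\right) \left(-544\right)}{9} = \left(- \frac{1}{9}\right) 544 = - \frac{544}{9} \approx -60.444$)
$V = - \frac{544}{9} \approx -60.444$
$- 1566 \left(V + 1321\right) = - 1566 \left(- \frac{544}{9} + 1321\right) = \left(-1566\right) \frac{11345}{9} = -1974030$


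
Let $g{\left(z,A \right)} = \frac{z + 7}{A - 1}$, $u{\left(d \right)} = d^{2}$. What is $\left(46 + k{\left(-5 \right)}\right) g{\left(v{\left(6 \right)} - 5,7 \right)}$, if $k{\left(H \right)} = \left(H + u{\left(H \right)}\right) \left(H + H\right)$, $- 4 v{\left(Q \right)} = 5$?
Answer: $- \frac{77}{4} \approx -19.25$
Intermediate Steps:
$v{\left(Q \right)} = - \frac{5}{4}$ ($v{\left(Q \right)} = \left(- \frac{1}{4}\right) 5 = - \frac{5}{4}$)
$k{\left(H \right)} = 2 H \left(H + H^{2}\right)$ ($k{\left(H \right)} = \left(H + H^{2}\right) \left(H + H\right) = \left(H + H^{2}\right) 2 H = 2 H \left(H + H^{2}\right)$)
$g{\left(z,A \right)} = \frac{7 + z}{-1 + A}$
$\left(46 + k{\left(-5 \right)}\right) g{\left(v{\left(6 \right)} - 5,7 \right)} = \left(46 + 2 \left(-5\right)^{2} \left(1 - 5\right)\right) \frac{7 - \frac{25}{4}}{-1 + 7} = \left(46 + 2 \cdot 25 \left(-4\right)\right) \frac{7 - \frac{25}{4}}{6} = \left(46 - 200\right) \frac{7 - \frac{25}{4}}{6} = - 154 \cdot \frac{1}{6} \cdot \frac{3}{4} = \left(-154\right) \frac{1}{8} = - \frac{77}{4}$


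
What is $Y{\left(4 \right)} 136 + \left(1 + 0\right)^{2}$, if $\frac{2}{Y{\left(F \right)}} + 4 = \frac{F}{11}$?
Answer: $- \frac{369}{5} \approx -73.8$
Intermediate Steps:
$Y{\left(F \right)} = \frac{2}{-4 + \frac{F}{11}}$
$Y{\left(4 \right)} 136 + \left(1 + 0\right)^{2} = \frac{22}{-44 + 4} \cdot 136 + \left(1 + 0\right)^{2} = \frac{22}{-40} \cdot 136 + 1^{2} = 22 \left(- \frac{1}{40}\right) 136 + 1 = \left(- \frac{11}{20}\right) 136 + 1 = - \frac{374}{5} + 1 = - \frac{369}{5}$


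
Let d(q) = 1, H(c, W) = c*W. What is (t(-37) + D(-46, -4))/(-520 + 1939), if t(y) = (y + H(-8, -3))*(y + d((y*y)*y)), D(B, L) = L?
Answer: 464/1419 ≈ 0.32699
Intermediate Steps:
H(c, W) = W*c
t(y) = (1 + y)*(24 + y) (t(y) = (y - 3*(-8))*(y + 1) = (y + 24)*(1 + y) = (24 + y)*(1 + y) = (1 + y)*(24 + y))
(t(-37) + D(-46, -4))/(-520 + 1939) = ((24 + (-37)² + 25*(-37)) - 4)/(-520 + 1939) = ((24 + 1369 - 925) - 4)/1419 = (468 - 4)*(1/1419) = 464*(1/1419) = 464/1419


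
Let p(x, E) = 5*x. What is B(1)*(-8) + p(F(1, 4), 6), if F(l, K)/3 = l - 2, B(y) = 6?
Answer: -63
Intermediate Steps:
F(l, K) = -6 + 3*l (F(l, K) = 3*(l - 2) = 3*(-2 + l) = -6 + 3*l)
B(1)*(-8) + p(F(1, 4), 6) = 6*(-8) + 5*(-6 + 3*1) = -48 + 5*(-6 + 3) = -48 + 5*(-3) = -48 - 15 = -63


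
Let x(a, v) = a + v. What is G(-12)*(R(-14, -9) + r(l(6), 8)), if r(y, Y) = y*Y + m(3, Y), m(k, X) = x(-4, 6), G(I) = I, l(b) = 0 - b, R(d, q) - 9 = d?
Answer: 612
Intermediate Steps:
R(d, q) = 9 + d
l(b) = -b
m(k, X) = 2 (m(k, X) = -4 + 6 = 2)
r(y, Y) = 2 + Y*y (r(y, Y) = y*Y + 2 = Y*y + 2 = 2 + Y*y)
G(-12)*(R(-14, -9) + r(l(6), 8)) = -12*((9 - 14) + (2 + 8*(-1*6))) = -12*(-5 + (2 + 8*(-6))) = -12*(-5 + (2 - 48)) = -12*(-5 - 46) = -12*(-51) = 612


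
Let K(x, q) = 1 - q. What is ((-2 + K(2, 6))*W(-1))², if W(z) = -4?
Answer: 784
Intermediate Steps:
((-2 + K(2, 6))*W(-1))² = ((-2 + (1 - 1*6))*(-4))² = ((-2 + (1 - 6))*(-4))² = ((-2 - 5)*(-4))² = (-7*(-4))² = 28² = 784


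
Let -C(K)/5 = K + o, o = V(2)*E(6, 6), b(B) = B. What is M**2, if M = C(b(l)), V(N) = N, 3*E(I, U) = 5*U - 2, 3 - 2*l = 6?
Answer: 265225/36 ≈ 7367.4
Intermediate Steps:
l = -3/2 (l = 3/2 - 1/2*6 = 3/2 - 3 = -3/2 ≈ -1.5000)
E(I, U) = -2/3 + 5*U/3 (E(I, U) = (5*U - 2)/3 = (-2 + 5*U)/3 = -2/3 + 5*U/3)
o = 56/3 (o = 2*(-2/3 + (5/3)*6) = 2*(-2/3 + 10) = 2*(28/3) = 56/3 ≈ 18.667)
C(K) = -280/3 - 5*K (C(K) = -5*(K + 56/3) = -5*(56/3 + K) = -280/3 - 5*K)
M = -515/6 (M = -280/3 - 5*(-3/2) = -280/3 + 15/2 = -515/6 ≈ -85.833)
M**2 = (-515/6)**2 = 265225/36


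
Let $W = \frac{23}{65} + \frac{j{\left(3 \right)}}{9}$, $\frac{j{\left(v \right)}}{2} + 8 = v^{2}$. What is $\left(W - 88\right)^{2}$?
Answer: $\frac{2615606449}{342225} \approx 7642.9$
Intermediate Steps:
$j{\left(v \right)} = -16 + 2 v^{2}$
$W = \frac{337}{585}$ ($W = \frac{23}{65} + \frac{-16 + 2 \cdot 3^{2}}{9} = 23 \cdot \frac{1}{65} + \left(-16 + 2 \cdot 9\right) \frac{1}{9} = \frac{23}{65} + \left(-16 + 18\right) \frac{1}{9} = \frac{23}{65} + 2 \cdot \frac{1}{9} = \frac{23}{65} + \frac{2}{9} = \frac{337}{585} \approx 0.57607$)
$\left(W - 88\right)^{2} = \left(\frac{337}{585} - 88\right)^{2} = \left(- \frac{51143}{585}\right)^{2} = \frac{2615606449}{342225}$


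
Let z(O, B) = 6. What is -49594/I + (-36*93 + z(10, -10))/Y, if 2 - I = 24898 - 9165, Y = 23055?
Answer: 363605556/120892735 ≈ 3.0077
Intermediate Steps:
I = -15731 (I = 2 - (24898 - 9165) = 2 - 1*15733 = 2 - 15733 = -15731)
-49594/I + (-36*93 + z(10, -10))/Y = -49594/(-15731) + (-36*93 + 6)/23055 = -49594*(-1/15731) + (-3348 + 6)*(1/23055) = 49594/15731 - 3342*1/23055 = 49594/15731 - 1114/7685 = 363605556/120892735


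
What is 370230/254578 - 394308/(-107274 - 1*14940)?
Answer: 12135785937/2592749641 ≈ 4.6807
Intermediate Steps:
370230/254578 - 394308/(-107274 - 1*14940) = 370230*(1/254578) - 394308/(-107274 - 14940) = 185115/127289 - 394308/(-122214) = 185115/127289 - 394308*(-1/122214) = 185115/127289 + 65718/20369 = 12135785937/2592749641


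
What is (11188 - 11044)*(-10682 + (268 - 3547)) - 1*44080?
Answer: -2054464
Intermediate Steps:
(11188 - 11044)*(-10682 + (268 - 3547)) - 1*44080 = 144*(-10682 - 3279) - 44080 = 144*(-13961) - 44080 = -2010384 - 44080 = -2054464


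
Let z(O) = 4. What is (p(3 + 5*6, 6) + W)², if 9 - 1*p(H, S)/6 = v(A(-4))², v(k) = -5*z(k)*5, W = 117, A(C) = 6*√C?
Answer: 3579509241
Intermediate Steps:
v(k) = -100 (v(k) = -5*4*5 = -20*5 = -100)
p(H, S) = -59946 (p(H, S) = 54 - 6*(-100)² = 54 - 6*10000 = 54 - 60000 = -59946)
(p(3 + 5*6, 6) + W)² = (-59946 + 117)² = (-59829)² = 3579509241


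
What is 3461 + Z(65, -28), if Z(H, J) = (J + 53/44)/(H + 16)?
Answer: 1370425/396 ≈ 3460.7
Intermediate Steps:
Z(H, J) = (53/44 + J)/(16 + H) (Z(H, J) = (J + 53*(1/44))/(16 + H) = (J + 53/44)/(16 + H) = (53/44 + J)/(16 + H))
3461 + Z(65, -28) = 3461 + (53/44 - 28)/(16 + 65) = 3461 - 1179/44/81 = 3461 + (1/81)*(-1179/44) = 3461 - 131/396 = 1370425/396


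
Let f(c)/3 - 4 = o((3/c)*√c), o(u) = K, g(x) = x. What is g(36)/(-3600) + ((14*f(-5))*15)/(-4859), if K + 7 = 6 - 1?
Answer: -130859/485900 ≈ -0.26931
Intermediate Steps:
K = -2 (K = -7 + (6 - 1) = -7 + 5 = -2)
o(u) = -2
f(c) = 6 (f(c) = 12 + 3*(-2) = 12 - 6 = 6)
g(36)/(-3600) + ((14*f(-5))*15)/(-4859) = 36/(-3600) + ((14*6)*15)/(-4859) = 36*(-1/3600) + (84*15)*(-1/4859) = -1/100 + 1260*(-1/4859) = -1/100 - 1260/4859 = -130859/485900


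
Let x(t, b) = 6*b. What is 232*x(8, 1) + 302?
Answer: 1694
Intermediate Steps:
232*x(8, 1) + 302 = 232*(6*1) + 302 = 232*6 + 302 = 1392 + 302 = 1694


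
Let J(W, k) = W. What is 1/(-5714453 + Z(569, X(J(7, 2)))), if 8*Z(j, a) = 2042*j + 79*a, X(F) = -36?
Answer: -4/22278285 ≈ -1.7955e-7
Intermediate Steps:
Z(j, a) = 79*a/8 + 1021*j/4 (Z(j, a) = (2042*j + 79*a)/8 = (79*a + 2042*j)/8 = 79*a/8 + 1021*j/4)
1/(-5714453 + Z(569, X(J(7, 2)))) = 1/(-5714453 + ((79/8)*(-36) + (1021/4)*569)) = 1/(-5714453 + (-711/2 + 580949/4)) = 1/(-5714453 + 579527/4) = 1/(-22278285/4) = -4/22278285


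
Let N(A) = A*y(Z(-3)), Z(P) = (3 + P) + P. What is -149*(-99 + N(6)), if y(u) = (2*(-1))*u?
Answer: 9387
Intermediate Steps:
Z(P) = 3 + 2*P
y(u) = -2*u
N(A) = 6*A (N(A) = A*(-2*(3 + 2*(-3))) = A*(-2*(3 - 6)) = A*(-2*(-3)) = A*6 = 6*A)
-149*(-99 + N(6)) = -149*(-99 + 6*6) = -149*(-99 + 36) = -149*(-63) = 9387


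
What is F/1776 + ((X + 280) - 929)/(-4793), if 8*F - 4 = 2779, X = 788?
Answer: 11364007/68098944 ≈ 0.16687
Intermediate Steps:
F = 2783/8 (F = ½ + (⅛)*2779 = ½ + 2779/8 = 2783/8 ≈ 347.88)
F/1776 + ((X + 280) - 929)/(-4793) = (2783/8)/1776 + ((788 + 280) - 929)/(-4793) = (2783/8)*(1/1776) + (1068 - 929)*(-1/4793) = 2783/14208 + 139*(-1/4793) = 2783/14208 - 139/4793 = 11364007/68098944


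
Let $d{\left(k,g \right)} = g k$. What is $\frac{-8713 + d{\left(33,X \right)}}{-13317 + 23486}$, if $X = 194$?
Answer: $- \frac{2311}{10169} \approx -0.22726$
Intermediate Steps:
$\frac{-8713 + d{\left(33,X \right)}}{-13317 + 23486} = \frac{-8713 + 194 \cdot 33}{-13317 + 23486} = \frac{-8713 + 6402}{10169} = \left(-2311\right) \frac{1}{10169} = - \frac{2311}{10169}$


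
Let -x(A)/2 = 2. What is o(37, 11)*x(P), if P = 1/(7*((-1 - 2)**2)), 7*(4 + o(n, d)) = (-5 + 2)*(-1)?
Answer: 100/7 ≈ 14.286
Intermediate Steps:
o(n, d) = -25/7 (o(n, d) = -4 + ((-5 + 2)*(-1))/7 = -4 + (-3*(-1))/7 = -4 + (1/7)*3 = -4 + 3/7 = -25/7)
P = 1/63 (P = 1/(7*((-3)**2)) = (1/7)/9 = (1/7)*(1/9) = 1/63 ≈ 0.015873)
x(A) = -4 (x(A) = -2*2 = -4)
o(37, 11)*x(P) = -25/7*(-4) = 100/7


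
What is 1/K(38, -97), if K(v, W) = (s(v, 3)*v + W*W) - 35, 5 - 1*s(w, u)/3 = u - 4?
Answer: 1/10058 ≈ 9.9423e-5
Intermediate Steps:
s(w, u) = 27 - 3*u (s(w, u) = 15 - 3*(u - 4) = 15 - 3*(-4 + u) = 15 + (12 - 3*u) = 27 - 3*u)
K(v, W) = -35 + W² + 18*v (K(v, W) = ((27 - 3*3)*v + W*W) - 35 = ((27 - 9)*v + W²) - 35 = (18*v + W²) - 35 = (W² + 18*v) - 35 = -35 + W² + 18*v)
1/K(38, -97) = 1/(-35 + (-97)² + 18*38) = 1/(-35 + 9409 + 684) = 1/10058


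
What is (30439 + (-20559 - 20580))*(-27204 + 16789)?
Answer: 111440500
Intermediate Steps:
(30439 + (-20559 - 20580))*(-27204 + 16789) = (30439 - 41139)*(-10415) = -10700*(-10415) = 111440500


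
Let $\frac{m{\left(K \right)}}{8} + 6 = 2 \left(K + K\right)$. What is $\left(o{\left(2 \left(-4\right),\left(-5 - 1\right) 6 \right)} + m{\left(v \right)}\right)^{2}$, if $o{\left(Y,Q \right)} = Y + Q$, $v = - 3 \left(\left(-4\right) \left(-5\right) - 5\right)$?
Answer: $2347024$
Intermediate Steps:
$v = -45$ ($v = - 3 \left(20 - 5\right) = \left(-3\right) 15 = -45$)
$m{\left(K \right)} = -48 + 32 K$ ($m{\left(K \right)} = -48 + 8 \cdot 2 \left(K + K\right) = -48 + 8 \cdot 2 \cdot 2 K = -48 + 8 \cdot 4 K = -48 + 32 K$)
$o{\left(Y,Q \right)} = Q + Y$
$\left(o{\left(2 \left(-4\right),\left(-5 - 1\right) 6 \right)} + m{\left(v \right)}\right)^{2} = \left(\left(\left(-5 - 1\right) 6 + 2 \left(-4\right)\right) + \left(-48 + 32 \left(-45\right)\right)\right)^{2} = \left(\left(\left(-6\right) 6 - 8\right) - 1488\right)^{2} = \left(\left(-36 - 8\right) - 1488\right)^{2} = \left(-44 - 1488\right)^{2} = \left(-1532\right)^{2} = 2347024$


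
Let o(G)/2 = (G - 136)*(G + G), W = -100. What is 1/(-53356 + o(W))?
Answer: 1/41044 ≈ 2.4364e-5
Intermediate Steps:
o(G) = 4*G*(-136 + G) (o(G) = 2*((G - 136)*(G + G)) = 2*((-136 + G)*(2*G)) = 2*(2*G*(-136 + G)) = 4*G*(-136 + G))
1/(-53356 + o(W)) = 1/(-53356 + 4*(-100)*(-136 - 100)) = 1/(-53356 + 4*(-100)*(-236)) = 1/(-53356 + 94400) = 1/41044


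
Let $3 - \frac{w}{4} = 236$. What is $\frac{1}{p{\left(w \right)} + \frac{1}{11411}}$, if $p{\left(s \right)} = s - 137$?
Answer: $- \frac{11411}{12198358} \approx -0.00093545$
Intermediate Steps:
$w = -932$ ($w = 12 - 944 = -932$)
$p{\left(s \right)} = -137 + s$
$\frac{1}{p{\left(w \right)} + \frac{1}{11411}} = \frac{1}{\left(-137 - 932\right) + \frac{1}{11411}} = \frac{1}{-1069 + \frac{1}{11411}} = \frac{1}{- \frac{12198358}{11411}} = - \frac{11411}{12198358}$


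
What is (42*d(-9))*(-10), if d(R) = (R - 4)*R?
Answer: -49140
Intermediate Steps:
d(R) = R*(-4 + R) (d(R) = (-4 + R)*R = R*(-4 + R))
(42*d(-9))*(-10) = (42*(-9*(-4 - 9)))*(-10) = (42*(-9*(-13)))*(-10) = (42*117)*(-10) = 4914*(-10) = -49140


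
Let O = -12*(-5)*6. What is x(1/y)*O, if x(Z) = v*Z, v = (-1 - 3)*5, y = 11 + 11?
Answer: -3600/11 ≈ -327.27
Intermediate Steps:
y = 22
v = -20 (v = -4*5 = -20)
O = 360 (O = 60*6 = 360)
x(Z) = -20*Z
x(1/y)*O = -20/22*360 = -20*1/22*360 = -10/11*360 = -3600/11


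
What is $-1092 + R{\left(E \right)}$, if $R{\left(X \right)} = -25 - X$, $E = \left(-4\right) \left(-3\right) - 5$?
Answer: $-1124$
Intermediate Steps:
$E = 7$ ($E = 12 - 5 = 7$)
$-1092 + R{\left(E \right)} = -1092 - 32 = -1124$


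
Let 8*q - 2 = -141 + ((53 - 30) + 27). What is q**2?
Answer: 7921/64 ≈ 123.77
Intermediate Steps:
q = -89/8 (q = 1/4 + (-141 + ((53 - 30) + 27))/8 = 1/4 + (-141 + (23 + 27))/8 = 1/4 + (-141 + 50)/8 = 1/4 + (1/8)*(-91) = 1/4 - 91/8 = -89/8 ≈ -11.125)
q**2 = (-89/8)**2 = 7921/64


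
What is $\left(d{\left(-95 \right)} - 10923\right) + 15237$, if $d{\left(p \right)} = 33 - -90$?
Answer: $4437$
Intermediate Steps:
$d{\left(p \right)} = 123$ ($d{\left(p \right)} = 33 + 90 = 123$)
$\left(d{\left(-95 \right)} - 10923\right) + 15237 = \left(123 - 10923\right) + 15237 = -10800 + 15237 = 4437$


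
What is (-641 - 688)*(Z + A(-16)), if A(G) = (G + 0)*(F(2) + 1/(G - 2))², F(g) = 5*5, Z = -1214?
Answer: 400798934/27 ≈ 1.4844e+7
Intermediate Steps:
F(g) = 25
A(G) = G*(25 + 1/(-2 + G))² (A(G) = (G + 0)*(25 + 1/(G - 2))² = G*(25 + 1/(-2 + G))²)
(-641 - 688)*(Z + A(-16)) = (-641 - 688)*(-1214 - 16*(-49 + 25*(-16))²/(-2 - 16)²) = -1329*(-1214 - 16*(-49 - 400)²/(-18)²) = -1329*(-1214 - 16*(-449)²*1/324) = -1329*(-1214 - 16*201601*1/324) = -1329*(-1214 - 806404/81) = -1329*(-904738/81) = 400798934/27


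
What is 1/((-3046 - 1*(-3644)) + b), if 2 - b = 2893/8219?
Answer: 8219/4928507 ≈ 0.0016676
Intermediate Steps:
b = 13545/8219 (b = 2 - 2893/8219 = 13545/8219 ≈ 1.6480)
1/((-3046 - 1*(-3644)) + b) = 1/((-3046 - 1*(-3644)) + 13545/8219) = 1/((-3046 + 3644) + 13545/8219) = 1/(598 + 13545/8219) = 1/(4928507/8219) = 8219/4928507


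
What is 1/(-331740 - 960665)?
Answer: -1/1292405 ≈ -7.7375e-7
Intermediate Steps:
1/(-331740 - 960665) = 1/(-1292405) = -1/1292405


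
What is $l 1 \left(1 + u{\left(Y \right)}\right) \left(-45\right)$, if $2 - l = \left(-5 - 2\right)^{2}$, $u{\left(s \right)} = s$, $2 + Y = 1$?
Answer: $0$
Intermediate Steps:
$Y = -1$ ($Y = -2 + 1 = -1$)
$l = -47$ ($l = 2 - \left(-5 - 2\right)^{2} = 2 - \left(-7\right)^{2} = 2 - 49 = -47$)
$l 1 \left(1 + u{\left(Y \right)}\right) \left(-45\right) = - 47 \cdot 1 \left(1 - 1\right) \left(-45\right) = - 47 \cdot 1 \cdot 0 \left(-45\right) = \left(-47\right) 0 \left(-45\right) = 0 \left(-45\right) = 0$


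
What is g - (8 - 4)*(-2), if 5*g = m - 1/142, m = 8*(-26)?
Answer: -23857/710 ≈ -33.601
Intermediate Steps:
m = -208
g = -29537/710 (g = (-208 - 1/142)/5 = (⅕)*(-29537/142) = -29537/710 ≈ -41.601)
g - (8 - 4)*(-2) = -29537/710 - (8 - 4)*(-2) = -29537/710 - 4*(-2) = -29537/710 - 1*(-8) = -29537/710 + 8 = -23857/710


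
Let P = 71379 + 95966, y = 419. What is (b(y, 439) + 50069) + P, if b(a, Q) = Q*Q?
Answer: 410135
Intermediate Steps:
b(a, Q) = Q²
P = 167345
(b(y, 439) + 50069) + P = (439² + 50069) + 167345 = (192721 + 50069) + 167345 = 242790 + 167345 = 410135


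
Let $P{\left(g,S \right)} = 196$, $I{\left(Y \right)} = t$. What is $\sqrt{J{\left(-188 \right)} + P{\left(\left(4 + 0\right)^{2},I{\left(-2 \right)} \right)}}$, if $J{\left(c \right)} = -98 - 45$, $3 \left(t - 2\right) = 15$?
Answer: $\sqrt{53} \approx 7.2801$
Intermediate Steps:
$t = 7$ ($t = 2 + \frac{1}{3} \cdot 15 = 2 + 5 = 7$)
$I{\left(Y \right)} = 7$
$J{\left(c \right)} = -143$ ($J{\left(c \right)} = -98 - 45 = -143$)
$\sqrt{J{\left(-188 \right)} + P{\left(\left(4 + 0\right)^{2},I{\left(-2 \right)} \right)}} = \sqrt{-143 + 196} = \sqrt{53}$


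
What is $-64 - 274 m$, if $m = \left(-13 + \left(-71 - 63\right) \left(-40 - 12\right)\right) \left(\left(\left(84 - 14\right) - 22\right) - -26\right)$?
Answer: $-141019644$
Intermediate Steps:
$m = 514670$ ($m = \left(-13 - -6968\right) \left(\left(70 - 22\right) + \left(-33 + 59\right)\right) = \left(-13 + 6968\right) \left(48 + 26\right) = 6955 \cdot 74 = 514670$)
$-64 - 274 m = -64 - 141019580 = -141019644$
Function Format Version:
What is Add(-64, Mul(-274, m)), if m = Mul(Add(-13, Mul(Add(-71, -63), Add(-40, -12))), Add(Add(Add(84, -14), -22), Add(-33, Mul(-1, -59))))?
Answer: -141019644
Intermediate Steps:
m = 514670 (m = Mul(Add(-13, Mul(-134, -52)), Add(Add(70, -22), Add(-33, 59))) = Mul(Add(-13, 6968), Add(48, 26)) = Mul(6955, 74) = 514670)
Add(-64, Mul(-274, m)) = Add(-64, Mul(-274, 514670)) = Add(-64, -141019580) = -141019644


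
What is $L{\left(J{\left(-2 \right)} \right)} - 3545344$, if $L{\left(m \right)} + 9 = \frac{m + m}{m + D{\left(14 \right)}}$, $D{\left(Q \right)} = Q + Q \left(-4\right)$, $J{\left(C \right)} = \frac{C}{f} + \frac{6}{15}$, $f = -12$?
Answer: $- \frac{4406873813}{1243} \approx -3.5454 \cdot 10^{6}$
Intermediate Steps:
$J{\left(C \right)} = \frac{2}{5} - \frac{C}{12}$ ($J{\left(C \right)} = \frac{C}{-12} + \frac{6}{15} = C \left(- \frac{1}{12}\right) + 6 \cdot \frac{1}{15} = - \frac{C}{12} + \frac{2}{5} = \frac{2}{5} - \frac{C}{12}$)
$D{\left(Q \right)} = - 3 Q$ ($D{\left(Q \right)} = Q - 4 Q = - 3 Q$)
$L{\left(m \right)} = -9 + \frac{2 m}{-42 + m}$ ($L{\left(m \right)} = -9 + \frac{m + m}{m - 42} = -9 + \frac{2 m}{m - 42} = -9 + \frac{2 m}{-42 + m}$)
$L{\left(J{\left(-2 \right)} \right)} - 3545344 = \frac{7 \left(54 - \left(\frac{2}{5} - - \frac{1}{6}\right)\right)}{-42 + \left(\frac{2}{5} - - \frac{1}{6}\right)} - 3545344 = \frac{7 \left(54 - \left(\frac{2}{5} + \frac{1}{6}\right)\right)}{-42 + \left(\frac{2}{5} + \frac{1}{6}\right)} - 3545344 = \frac{7 \left(54 - \frac{17}{30}\right)}{-42 + \frac{17}{30}} - 3545344 = \frac{7 \left(54 - \frac{17}{30}\right)}{- \frac{1243}{30}} - 3545344 = 7 \left(- \frac{30}{1243}\right) \frac{1603}{30} - 3545344 = - \frac{11221}{1243} - 3545344 = - \frac{4406873813}{1243}$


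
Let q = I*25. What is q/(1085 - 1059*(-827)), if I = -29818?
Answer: -372725/438439 ≈ -0.85012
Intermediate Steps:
q = -745450 (q = -29818*25 = -745450)
q/(1085 - 1059*(-827)) = -745450/(1085 - 1059*(-827)) = -745450/(1085 + 875793) = -745450/876878 = -745450*1/876878 = -372725/438439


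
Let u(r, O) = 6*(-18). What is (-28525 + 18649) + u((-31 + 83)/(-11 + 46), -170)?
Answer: -9984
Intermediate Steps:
u(r, O) = -108
(-28525 + 18649) + u((-31 + 83)/(-11 + 46), -170) = (-28525 + 18649) - 108 = -9876 - 108 = -9984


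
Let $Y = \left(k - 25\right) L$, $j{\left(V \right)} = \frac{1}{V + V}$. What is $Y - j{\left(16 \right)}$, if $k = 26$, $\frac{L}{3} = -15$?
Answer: $- \frac{1441}{32} \approx -45.031$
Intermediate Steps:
$L = -45$ ($L = 3 \left(-15\right) = -45$)
$j{\left(V \right)} = \frac{1}{2 V}$
$Y = -45$ ($Y = \left(26 - 25\right) \left(-45\right) = 1 \left(-45\right) = -45$)
$Y - j{\left(16 \right)} = -45 - \frac{1}{2 \cdot 16} = -45 - \frac{1}{2} \cdot \frac{1}{16} = -45 - \frac{1}{32} = - \frac{1441}{32}$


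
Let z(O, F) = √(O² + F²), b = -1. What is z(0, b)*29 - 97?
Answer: -68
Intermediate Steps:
z(O, F) = √(F² + O²)
z(0, b)*29 - 97 = √((-1)² + 0²)*29 - 97 = √(1 + 0)*29 - 97 = √1*29 - 97 = 1*29 - 97 = 29 - 97 = -68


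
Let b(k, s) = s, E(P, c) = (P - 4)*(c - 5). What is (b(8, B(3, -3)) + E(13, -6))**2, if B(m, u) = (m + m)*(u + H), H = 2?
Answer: 11025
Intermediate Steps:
E(P, c) = (-5 + c)*(-4 + P) (E(P, c) = (-4 + P)*(-5 + c) = (-5 + c)*(-4 + P))
B(m, u) = 2*m*(2 + u) (B(m, u) = (m + m)*(u + 2) = (2*m)*(2 + u) = 2*m*(2 + u))
(b(8, B(3, -3)) + E(13, -6))**2 = (2*3*(2 - 3) + (20 - 5*13 - 4*(-6) + 13*(-6)))**2 = (2*3*(-1) + (20 - 65 + 24 - 78))**2 = (-6 - 99)**2 = (-105)**2 = 11025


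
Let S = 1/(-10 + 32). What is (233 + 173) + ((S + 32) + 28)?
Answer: 10253/22 ≈ 466.05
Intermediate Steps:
S = 1/22 ≈ 0.045455
(233 + 173) + ((S + 32) + 28) = (233 + 173) + ((1/22 + 32) + 28) = 406 + (705/22 + 28) = 406 + 1321/22 = 10253/22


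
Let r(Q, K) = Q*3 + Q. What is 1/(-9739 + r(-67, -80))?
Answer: -1/10007 ≈ -9.9930e-5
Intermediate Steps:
r(Q, K) = 4*Q (r(Q, K) = 3*Q + Q = 4*Q)
1/(-9739 + r(-67, -80)) = 1/(-9739 + 4*(-67)) = 1/(-9739 - 268) = 1/(-10007) = -1/10007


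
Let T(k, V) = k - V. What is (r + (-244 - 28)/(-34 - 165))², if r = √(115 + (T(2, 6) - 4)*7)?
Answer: 2410443/39601 + 544*√59/199 ≈ 81.866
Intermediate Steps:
r = √59 (r = √(115 + ((2 - 1*6) - 4)*7) = √(115 + ((2 - 6) - 4)*7) = √(115 + (-4 - 4)*7) = √(115 - 8*7) = √(115 - 56) = √59 ≈ 7.6811)
(r + (-244 - 28)/(-34 - 165))² = (√59 + (-244 - 28)/(-34 - 165))² = (√59 - 272/(-199))² = (√59 - 272*(-1/199))² = (√59 + 272/199)² = (272/199 + √59)²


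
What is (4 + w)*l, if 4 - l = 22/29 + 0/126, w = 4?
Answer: 752/29 ≈ 25.931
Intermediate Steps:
l = 94/29 (l = 4 - (22/29 + 0/126) = 4 - (22*(1/29) + 0*(1/126)) = 4 - (22/29 + 0) = 4 - 1*22/29 = 4 - 22/29 = 94/29 ≈ 3.2414)
(4 + w)*l = (4 + 4)*(94/29) = 8*(94/29) = 752/29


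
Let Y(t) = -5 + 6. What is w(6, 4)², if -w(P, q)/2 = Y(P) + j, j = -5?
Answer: 64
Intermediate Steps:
Y(t) = 1
w(P, q) = 8 (w(P, q) = -2*(1 - 5) = -2*(-4) = 8)
w(6, 4)² = 8² = 64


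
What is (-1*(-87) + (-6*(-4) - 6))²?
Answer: 11025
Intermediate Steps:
(-1*(-87) + (-6*(-4) - 6))² = (87 + (24 - 6))² = (87 + 18)² = 105² = 11025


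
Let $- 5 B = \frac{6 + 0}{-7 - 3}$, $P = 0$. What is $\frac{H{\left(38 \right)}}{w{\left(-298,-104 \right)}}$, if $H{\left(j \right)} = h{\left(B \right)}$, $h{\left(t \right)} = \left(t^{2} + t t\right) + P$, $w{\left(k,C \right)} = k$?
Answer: $- \frac{9}{93125} \approx -9.6644 \cdot 10^{-5}$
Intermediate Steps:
$B = \frac{3}{25}$ ($B = - \frac{\left(6 + 0\right) \frac{1}{-7 - 3}}{5} = - \frac{6 \frac{1}{-10}}{5} = - \frac{6 \left(- \frac{1}{10}\right)}{5} = \left(- \frac{1}{5}\right) \left(- \frac{3}{5}\right) = \frac{3}{25} \approx 0.12$)
$h{\left(t \right)} = 2 t^{2}$ ($h{\left(t \right)} = \left(t^{2} + t t\right) + 0 = \left(t^{2} + t^{2}\right) + 0 = 2 t^{2} + 0 = 2 t^{2}$)
$H{\left(j \right)} = \frac{18}{625}$ ($H{\left(j \right)} = 2 \left(\frac{3}{25}\right)^{2} = 2 \cdot \frac{9}{625} = \frac{18}{625}$)
$\frac{H{\left(38 \right)}}{w{\left(-298,-104 \right)}} = \frac{18}{625 \left(-298\right)} = \frac{18}{625} \left(- \frac{1}{298}\right) = - \frac{9}{93125}$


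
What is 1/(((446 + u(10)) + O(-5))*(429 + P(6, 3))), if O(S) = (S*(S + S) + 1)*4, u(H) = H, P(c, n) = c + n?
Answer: 1/289080 ≈ 3.4592e-6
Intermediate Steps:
O(S) = 4 + 8*S² (O(S) = (S*(2*S) + 1)*4 = (2*S² + 1)*4 = (1 + 2*S²)*4 = 4 + 8*S²)
1/(((446 + u(10)) + O(-5))*(429 + P(6, 3))) = 1/(((446 + 10) + (4 + 8*(-5)²))*(429 + (6 + 3))) = 1/((456 + (4 + 8*25))*(429 + 9)) = 1/((456 + (4 + 200))*438) = (1/438)/(456 + 204) = (1/438)/660 = (1/660)*(1/438) = 1/289080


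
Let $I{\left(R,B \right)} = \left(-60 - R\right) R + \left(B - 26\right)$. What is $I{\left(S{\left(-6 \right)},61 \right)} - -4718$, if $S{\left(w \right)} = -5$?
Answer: $5028$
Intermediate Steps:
$I{\left(R,B \right)} = -26 + B + R \left(-60 - R\right)$ ($I{\left(R,B \right)} = R \left(-60 - R\right) + \left(-26 + B\right) = -26 + B + R \left(-60 - R\right)$)
$I{\left(S{\left(-6 \right)},61 \right)} - -4718 = \left(-26 + 61 - \left(-5\right)^{2} - -300\right) - -4718 = \left(-26 + 61 - 25 + 300\right) + 4718 = 310 + 4718 = 5028$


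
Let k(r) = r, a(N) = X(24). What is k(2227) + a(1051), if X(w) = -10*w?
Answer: 1987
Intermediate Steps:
a(N) = -240 (a(N) = -10*24 = -240)
k(2227) + a(1051) = 2227 - 240 = 1987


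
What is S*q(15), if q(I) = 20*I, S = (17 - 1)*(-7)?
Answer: -33600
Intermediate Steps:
S = -112 (S = 16*(-7) = -112)
S*q(15) = -2240*15 = -112*300 = -33600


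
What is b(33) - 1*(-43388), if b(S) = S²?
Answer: 44477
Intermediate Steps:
b(33) - 1*(-43388) = 33² - 1*(-43388) = 1089 + 43388 = 44477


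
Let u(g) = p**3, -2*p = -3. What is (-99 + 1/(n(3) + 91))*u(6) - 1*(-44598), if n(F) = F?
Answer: 33286461/752 ≈ 44264.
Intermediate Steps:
p = 3/2 (p = -1/2*(-3) = 3/2 ≈ 1.5000)
u(g) = 27/8 (u(g) = (3/2)**3 = 27/8)
(-99 + 1/(n(3) + 91))*u(6) - 1*(-44598) = (-99 + 1/(3 + 91))*(27/8) - 1*(-44598) = (-99 + 1/94)*(27/8) + 44598 = -9305/94*27/8 + 44598 = -251235/752 + 44598 = 33286461/752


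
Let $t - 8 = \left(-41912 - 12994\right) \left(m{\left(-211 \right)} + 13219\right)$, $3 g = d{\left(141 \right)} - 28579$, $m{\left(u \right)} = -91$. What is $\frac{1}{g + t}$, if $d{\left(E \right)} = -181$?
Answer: $- \frac{3}{2162446640} \approx -1.3873 \cdot 10^{-9}$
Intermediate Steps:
$g = - \frac{28760}{3}$ ($g = \frac{-181 - 28579}{3} = \frac{1}{3} \left(-28760\right) = - \frac{28760}{3} \approx -9586.7$)
$t = -720805960$ ($t = 8 + \left(-41912 - 12994\right) \left(-91 + 13219\right) = 8 + \left(-41912 + \left(-13804 + 810\right)\right) 13128 = 8 + \left(-41912 - 12994\right) 13128 = 8 - 720805968 = -720805960$)
$\frac{1}{g + t} = \frac{1}{- \frac{28760}{3} - 720805960} = \frac{1}{- \frac{2162446640}{3}} = - \frac{3}{2162446640}$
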